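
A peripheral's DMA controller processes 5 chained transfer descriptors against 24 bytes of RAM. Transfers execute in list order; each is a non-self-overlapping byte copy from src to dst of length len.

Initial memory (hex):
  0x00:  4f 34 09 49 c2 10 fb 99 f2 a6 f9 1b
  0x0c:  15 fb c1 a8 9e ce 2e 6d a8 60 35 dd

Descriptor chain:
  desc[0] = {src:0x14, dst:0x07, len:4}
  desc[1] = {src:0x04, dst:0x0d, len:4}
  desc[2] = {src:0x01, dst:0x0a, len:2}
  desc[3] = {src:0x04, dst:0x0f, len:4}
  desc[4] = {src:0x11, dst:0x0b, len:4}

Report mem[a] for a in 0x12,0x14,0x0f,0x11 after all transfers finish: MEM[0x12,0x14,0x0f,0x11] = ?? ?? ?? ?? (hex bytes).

D0: mem[0x07..0x0a] <- [a8 60 35 dd]
D1: mem[0x0d..0x10] <- [c2 10 fb a8]
D2: mem[0x0a..0x0b] <- [34 09]
D3: mem[0x0f..0x12] <- [c2 10 fb a8]
D4: mem[0x0b..0x0e] <- [fb a8 6d a8]
query mem[0x12]=0xa8, mem[0x14]=0xa8, mem[0x0f]=0xc2, mem[0x11]=0xfb

MEM[0x12,0x14,0x0f,0x11] = a8 a8 c2 fb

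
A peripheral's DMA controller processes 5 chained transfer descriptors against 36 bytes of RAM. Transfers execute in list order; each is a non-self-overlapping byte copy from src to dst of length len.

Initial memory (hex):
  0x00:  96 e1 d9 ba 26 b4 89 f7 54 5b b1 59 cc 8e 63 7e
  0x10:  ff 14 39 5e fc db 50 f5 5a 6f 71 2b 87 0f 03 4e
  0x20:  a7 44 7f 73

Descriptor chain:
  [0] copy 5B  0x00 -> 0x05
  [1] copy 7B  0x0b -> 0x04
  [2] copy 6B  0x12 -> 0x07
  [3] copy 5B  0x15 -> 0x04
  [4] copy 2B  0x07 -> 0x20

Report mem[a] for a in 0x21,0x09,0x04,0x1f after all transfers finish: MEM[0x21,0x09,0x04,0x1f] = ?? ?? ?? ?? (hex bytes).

MEM[0x21,0x09,0x04,0x1f] = 6f fc db 4e

[0] 0x00->0x05 len=5 : 96 e1 d9 ba 26
[1] 0x0b->0x04 len=7 : 59 cc 8e 63 7e ff 14
[2] 0x12->0x07 len=6 : 39 5e fc db 50 f5
[3] 0x15->0x04 len=5 : db 50 f5 5a 6f
[4] 0x07->0x20 len=2 : 5a 6f
query mem[0x21]=0x6f, mem[0x09]=0xfc, mem[0x04]=0xdb, mem[0x1f]=0x4e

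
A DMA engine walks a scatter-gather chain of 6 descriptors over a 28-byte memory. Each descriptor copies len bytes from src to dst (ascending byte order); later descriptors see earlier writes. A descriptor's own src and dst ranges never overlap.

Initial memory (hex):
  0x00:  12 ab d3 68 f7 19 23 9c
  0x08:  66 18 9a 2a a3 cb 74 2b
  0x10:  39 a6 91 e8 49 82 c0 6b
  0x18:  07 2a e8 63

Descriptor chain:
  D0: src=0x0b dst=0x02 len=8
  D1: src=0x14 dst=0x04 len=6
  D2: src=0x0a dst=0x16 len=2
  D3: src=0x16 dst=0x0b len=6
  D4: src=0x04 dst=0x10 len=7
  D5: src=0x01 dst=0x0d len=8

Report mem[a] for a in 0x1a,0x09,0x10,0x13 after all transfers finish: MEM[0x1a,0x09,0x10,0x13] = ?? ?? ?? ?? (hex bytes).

MEM[0x1a,0x09,0x10,0x13] = e8 2a 49 6b

#0 dst[0x02+8] := {0x2a,0xa3,0xcb,0x74,0x2b,0x39,0xa6,0x91}
#1 dst[0x04+6] := {0x49,0x82,0xc0,0x6b,0x07,0x2a}
#2 dst[0x16+2] := {0x9a,0x2a}
#3 dst[0x0b+6] := {0x9a,0x2a,0x07,0x2a,0xe8,0x63}
#4 dst[0x10+7] := {0x49,0x82,0xc0,0x6b,0x07,0x2a,0x9a}
#5 dst[0x0d+8] := {0xab,0x2a,0xa3,0x49,0x82,0xc0,0x6b,0x07}
query mem[0x1a]=0xe8, mem[0x09]=0x2a, mem[0x10]=0x49, mem[0x13]=0x6b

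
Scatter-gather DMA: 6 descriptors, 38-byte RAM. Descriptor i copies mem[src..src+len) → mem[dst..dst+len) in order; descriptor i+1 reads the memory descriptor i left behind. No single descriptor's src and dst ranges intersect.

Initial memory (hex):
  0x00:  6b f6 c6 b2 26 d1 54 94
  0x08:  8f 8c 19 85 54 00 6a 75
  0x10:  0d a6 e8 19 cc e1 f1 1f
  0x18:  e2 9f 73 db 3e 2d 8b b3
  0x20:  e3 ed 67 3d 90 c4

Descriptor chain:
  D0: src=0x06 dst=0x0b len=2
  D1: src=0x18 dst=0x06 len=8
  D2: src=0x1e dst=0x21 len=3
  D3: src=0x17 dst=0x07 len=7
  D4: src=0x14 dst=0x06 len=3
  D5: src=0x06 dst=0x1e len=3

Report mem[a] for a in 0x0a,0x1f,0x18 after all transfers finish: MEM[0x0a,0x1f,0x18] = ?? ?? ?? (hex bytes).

  after D0: wrote 2B at 0x0b = 5494
  after D1: wrote 8B at 0x06 = e29f73db3e2d8bb3
  after D2: wrote 3B at 0x21 = 8bb3e3
  after D3: wrote 7B at 0x07 = 1fe29f73db3e2d
  after D4: wrote 3B at 0x06 = cce1f1
  after D5: wrote 3B at 0x1e = cce1f1
query mem[0x0a]=0x73, mem[0x1f]=0xe1, mem[0x18]=0xe2

MEM[0x0a,0x1f,0x18] = 73 e1 e2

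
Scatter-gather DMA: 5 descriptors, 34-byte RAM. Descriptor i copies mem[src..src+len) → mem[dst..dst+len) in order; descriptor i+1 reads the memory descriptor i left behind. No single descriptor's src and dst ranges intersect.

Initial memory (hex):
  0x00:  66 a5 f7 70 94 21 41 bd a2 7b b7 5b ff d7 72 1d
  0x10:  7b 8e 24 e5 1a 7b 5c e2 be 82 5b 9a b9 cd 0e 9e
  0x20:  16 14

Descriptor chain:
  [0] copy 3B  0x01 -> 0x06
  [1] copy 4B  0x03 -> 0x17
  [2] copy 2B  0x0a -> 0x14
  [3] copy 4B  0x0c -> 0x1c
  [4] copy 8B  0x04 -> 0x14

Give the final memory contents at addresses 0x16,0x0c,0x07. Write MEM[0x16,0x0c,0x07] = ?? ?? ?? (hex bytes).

  after D0: wrote 3B at 0x06 = a5f770
  after D1: wrote 4B at 0x17 = 709421a5
  after D2: wrote 2B at 0x14 = b75b
  after D3: wrote 4B at 0x1c = ffd7721d
  after D4: wrote 8B at 0x14 = 9421a5f7707bb75b
query mem[0x16]=0xa5, mem[0x0c]=0xff, mem[0x07]=0xf7

MEM[0x16,0x0c,0x07] = a5 ff f7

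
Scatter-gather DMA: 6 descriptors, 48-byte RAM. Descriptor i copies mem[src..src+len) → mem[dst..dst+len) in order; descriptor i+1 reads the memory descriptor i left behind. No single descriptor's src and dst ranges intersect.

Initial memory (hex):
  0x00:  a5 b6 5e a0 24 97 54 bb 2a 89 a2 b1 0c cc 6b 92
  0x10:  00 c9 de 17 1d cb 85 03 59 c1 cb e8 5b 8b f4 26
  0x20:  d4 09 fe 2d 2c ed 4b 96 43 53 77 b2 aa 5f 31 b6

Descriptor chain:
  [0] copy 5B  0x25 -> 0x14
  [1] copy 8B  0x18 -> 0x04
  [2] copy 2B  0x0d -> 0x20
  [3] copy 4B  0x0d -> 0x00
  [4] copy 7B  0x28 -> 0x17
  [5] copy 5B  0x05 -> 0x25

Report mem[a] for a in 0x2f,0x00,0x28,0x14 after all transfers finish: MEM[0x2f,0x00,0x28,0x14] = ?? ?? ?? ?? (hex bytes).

#0 dst[0x14+5] := {0xed,0x4b,0x96,0x43,0x53}
#1 dst[0x04+8] := {0x53,0xc1,0xcb,0xe8,0x5b,0x8b,0xf4,0x26}
#2 dst[0x20+2] := {0xcc,0x6b}
#3 dst[0x00+4] := {0xcc,0x6b,0x92,0x00}
#4 dst[0x17+7] := {0x43,0x53,0x77,0xb2,0xaa,0x5f,0x31}
#5 dst[0x25+5] := {0xc1,0xcb,0xe8,0x5b,0x8b}
query mem[0x2f]=0xb6, mem[0x00]=0xcc, mem[0x28]=0x5b, mem[0x14]=0xed

MEM[0x2f,0x00,0x28,0x14] = b6 cc 5b ed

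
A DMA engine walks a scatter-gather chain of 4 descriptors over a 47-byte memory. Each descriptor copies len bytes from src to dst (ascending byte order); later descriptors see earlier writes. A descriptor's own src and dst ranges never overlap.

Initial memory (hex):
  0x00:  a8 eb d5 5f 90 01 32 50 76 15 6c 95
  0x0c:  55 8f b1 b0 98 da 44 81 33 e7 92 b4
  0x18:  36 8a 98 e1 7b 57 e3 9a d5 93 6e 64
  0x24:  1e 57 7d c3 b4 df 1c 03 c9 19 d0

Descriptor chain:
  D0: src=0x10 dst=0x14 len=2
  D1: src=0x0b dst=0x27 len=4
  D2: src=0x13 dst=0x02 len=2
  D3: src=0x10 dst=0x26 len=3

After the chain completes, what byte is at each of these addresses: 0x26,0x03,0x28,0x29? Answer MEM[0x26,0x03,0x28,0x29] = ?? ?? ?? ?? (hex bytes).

MEM[0x26,0x03,0x28,0x29] = 98 98 44 8f

[0] 0x10->0x14 len=2 : 98 da
[1] 0x0b->0x27 len=4 : 95 55 8f b1
[2] 0x13->0x02 len=2 : 81 98
[3] 0x10->0x26 len=3 : 98 da 44
query mem[0x26]=0x98, mem[0x03]=0x98, mem[0x28]=0x44, mem[0x29]=0x8f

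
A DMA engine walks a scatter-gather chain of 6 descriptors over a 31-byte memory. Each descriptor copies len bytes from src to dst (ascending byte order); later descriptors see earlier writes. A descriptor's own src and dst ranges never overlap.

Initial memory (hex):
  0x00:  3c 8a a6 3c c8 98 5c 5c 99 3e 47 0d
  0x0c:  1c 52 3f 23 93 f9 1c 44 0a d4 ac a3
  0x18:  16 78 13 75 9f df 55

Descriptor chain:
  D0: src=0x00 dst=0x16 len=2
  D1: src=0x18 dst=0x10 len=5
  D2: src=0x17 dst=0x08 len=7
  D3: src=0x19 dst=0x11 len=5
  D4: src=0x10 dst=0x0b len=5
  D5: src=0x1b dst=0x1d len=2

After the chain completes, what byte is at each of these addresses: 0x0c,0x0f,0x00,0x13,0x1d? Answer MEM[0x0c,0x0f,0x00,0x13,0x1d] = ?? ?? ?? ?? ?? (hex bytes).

MEM[0x0c,0x0f,0x00,0x13,0x1d] = 78 9f 3c 75 75

[0] 0x00->0x16 len=2 : 3c 8a
[1] 0x18->0x10 len=5 : 16 78 13 75 9f
[2] 0x17->0x08 len=7 : 8a 16 78 13 75 9f df
[3] 0x19->0x11 len=5 : 78 13 75 9f df
[4] 0x10->0x0b len=5 : 16 78 13 75 9f
[5] 0x1b->0x1d len=2 : 75 9f
query mem[0x0c]=0x78, mem[0x0f]=0x9f, mem[0x00]=0x3c, mem[0x13]=0x75, mem[0x1d]=0x75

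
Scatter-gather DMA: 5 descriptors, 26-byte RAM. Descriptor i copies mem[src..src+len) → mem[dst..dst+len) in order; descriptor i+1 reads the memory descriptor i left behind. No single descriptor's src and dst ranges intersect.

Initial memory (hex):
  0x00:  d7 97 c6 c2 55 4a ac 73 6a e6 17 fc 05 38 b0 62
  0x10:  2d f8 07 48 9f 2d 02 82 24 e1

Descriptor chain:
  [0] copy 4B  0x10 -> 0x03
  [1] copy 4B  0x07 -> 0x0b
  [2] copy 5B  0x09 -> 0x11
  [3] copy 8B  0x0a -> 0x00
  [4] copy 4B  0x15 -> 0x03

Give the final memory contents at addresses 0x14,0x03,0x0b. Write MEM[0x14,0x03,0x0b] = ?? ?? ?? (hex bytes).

#0 dst[0x03+4] := {0x2d,0xf8,0x07,0x48}
#1 dst[0x0b+4] := {0x73,0x6a,0xe6,0x17}
#2 dst[0x11+5] := {0xe6,0x17,0x73,0x6a,0xe6}
#3 dst[0x00+8] := {0x17,0x73,0x6a,0xe6,0x17,0x62,0x2d,0xe6}
#4 dst[0x03+4] := {0xe6,0x02,0x82,0x24}
query mem[0x14]=0x6a, mem[0x03]=0xe6, mem[0x0b]=0x73

MEM[0x14,0x03,0x0b] = 6a e6 73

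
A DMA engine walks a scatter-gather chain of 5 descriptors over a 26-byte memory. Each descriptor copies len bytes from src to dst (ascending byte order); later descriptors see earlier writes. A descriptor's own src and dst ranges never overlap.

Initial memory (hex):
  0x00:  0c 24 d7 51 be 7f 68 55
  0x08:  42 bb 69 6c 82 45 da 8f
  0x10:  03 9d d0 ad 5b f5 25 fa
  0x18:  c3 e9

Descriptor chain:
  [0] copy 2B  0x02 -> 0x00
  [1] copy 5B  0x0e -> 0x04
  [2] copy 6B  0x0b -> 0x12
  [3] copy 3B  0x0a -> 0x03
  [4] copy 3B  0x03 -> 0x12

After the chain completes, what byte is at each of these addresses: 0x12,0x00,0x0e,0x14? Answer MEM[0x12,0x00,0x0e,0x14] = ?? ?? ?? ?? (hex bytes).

MEM[0x12,0x00,0x0e,0x14] = 69 d7 da 82

D0: mem[0x00..0x01] <- [d7 51]
D1: mem[0x04..0x08] <- [da 8f 03 9d d0]
D2: mem[0x12..0x17] <- [6c 82 45 da 8f 03]
D3: mem[0x03..0x05] <- [69 6c 82]
D4: mem[0x12..0x14] <- [69 6c 82]
query mem[0x12]=0x69, mem[0x00]=0xd7, mem[0x0e]=0xda, mem[0x14]=0x82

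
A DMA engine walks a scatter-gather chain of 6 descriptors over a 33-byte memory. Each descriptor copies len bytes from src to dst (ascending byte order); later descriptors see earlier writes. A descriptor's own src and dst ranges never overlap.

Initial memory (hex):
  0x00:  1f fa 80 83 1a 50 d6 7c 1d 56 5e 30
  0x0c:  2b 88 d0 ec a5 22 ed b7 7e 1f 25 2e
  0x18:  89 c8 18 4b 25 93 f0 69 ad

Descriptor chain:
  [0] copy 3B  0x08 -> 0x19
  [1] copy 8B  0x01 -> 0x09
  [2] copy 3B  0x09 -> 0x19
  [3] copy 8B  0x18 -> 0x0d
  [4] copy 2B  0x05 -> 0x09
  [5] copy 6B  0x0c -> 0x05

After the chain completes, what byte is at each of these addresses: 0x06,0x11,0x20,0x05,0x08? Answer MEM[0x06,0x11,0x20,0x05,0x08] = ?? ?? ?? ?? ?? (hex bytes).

#0 dst[0x19+3] := {0x1d,0x56,0x5e}
#1 dst[0x09+8] := {0xfa,0x80,0x83,0x1a,0x50,0xd6,0x7c,0x1d}
#2 dst[0x19+3] := {0xfa,0x80,0x83}
#3 dst[0x0d+8] := {0x89,0xfa,0x80,0x83,0x25,0x93,0xf0,0x69}
#4 dst[0x09+2] := {0x50,0xd6}
#5 dst[0x05+6] := {0x1a,0x89,0xfa,0x80,0x83,0x25}
query mem[0x06]=0x89, mem[0x11]=0x25, mem[0x20]=0xad, mem[0x05]=0x1a, mem[0x08]=0x80

MEM[0x06,0x11,0x20,0x05,0x08] = 89 25 ad 1a 80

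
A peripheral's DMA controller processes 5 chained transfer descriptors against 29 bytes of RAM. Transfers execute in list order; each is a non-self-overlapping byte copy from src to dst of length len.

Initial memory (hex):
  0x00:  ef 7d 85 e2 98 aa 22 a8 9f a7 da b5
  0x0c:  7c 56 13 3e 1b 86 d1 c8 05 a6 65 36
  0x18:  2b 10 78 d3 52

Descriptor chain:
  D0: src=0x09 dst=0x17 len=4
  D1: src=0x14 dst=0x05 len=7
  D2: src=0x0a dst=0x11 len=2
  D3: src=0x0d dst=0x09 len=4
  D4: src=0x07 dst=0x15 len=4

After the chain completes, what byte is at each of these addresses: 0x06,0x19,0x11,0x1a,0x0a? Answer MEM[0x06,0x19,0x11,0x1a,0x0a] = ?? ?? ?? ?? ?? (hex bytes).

MEM[0x06,0x19,0x11,0x1a,0x0a] = a6 b5 b5 7c 13

#0 dst[0x17+4] := {0xa7,0xda,0xb5,0x7c}
#1 dst[0x05+7] := {0x05,0xa6,0x65,0xa7,0xda,0xb5,0x7c}
#2 dst[0x11+2] := {0xb5,0x7c}
#3 dst[0x09+4] := {0x56,0x13,0x3e,0x1b}
#4 dst[0x15+4] := {0x65,0xa7,0x56,0x13}
query mem[0x06]=0xa6, mem[0x19]=0xb5, mem[0x11]=0xb5, mem[0x1a]=0x7c, mem[0x0a]=0x13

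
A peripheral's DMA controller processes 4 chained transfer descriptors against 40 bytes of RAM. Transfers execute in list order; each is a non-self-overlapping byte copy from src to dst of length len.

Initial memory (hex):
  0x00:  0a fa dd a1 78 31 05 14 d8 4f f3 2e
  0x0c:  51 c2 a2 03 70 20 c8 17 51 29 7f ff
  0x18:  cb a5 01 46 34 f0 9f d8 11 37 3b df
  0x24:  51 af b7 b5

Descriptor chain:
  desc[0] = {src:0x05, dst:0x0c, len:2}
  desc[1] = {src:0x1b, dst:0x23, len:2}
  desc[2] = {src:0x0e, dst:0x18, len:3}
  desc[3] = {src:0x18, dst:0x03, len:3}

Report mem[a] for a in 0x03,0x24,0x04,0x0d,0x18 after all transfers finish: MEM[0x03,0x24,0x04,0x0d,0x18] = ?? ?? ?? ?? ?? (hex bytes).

  after D0: wrote 2B at 0x0c = 3105
  after D1: wrote 2B at 0x23 = 4634
  after D2: wrote 3B at 0x18 = a20370
  after D3: wrote 3B at 0x03 = a20370
query mem[0x03]=0xa2, mem[0x24]=0x34, mem[0x04]=0x03, mem[0x0d]=0x05, mem[0x18]=0xa2

MEM[0x03,0x24,0x04,0x0d,0x18] = a2 34 03 05 a2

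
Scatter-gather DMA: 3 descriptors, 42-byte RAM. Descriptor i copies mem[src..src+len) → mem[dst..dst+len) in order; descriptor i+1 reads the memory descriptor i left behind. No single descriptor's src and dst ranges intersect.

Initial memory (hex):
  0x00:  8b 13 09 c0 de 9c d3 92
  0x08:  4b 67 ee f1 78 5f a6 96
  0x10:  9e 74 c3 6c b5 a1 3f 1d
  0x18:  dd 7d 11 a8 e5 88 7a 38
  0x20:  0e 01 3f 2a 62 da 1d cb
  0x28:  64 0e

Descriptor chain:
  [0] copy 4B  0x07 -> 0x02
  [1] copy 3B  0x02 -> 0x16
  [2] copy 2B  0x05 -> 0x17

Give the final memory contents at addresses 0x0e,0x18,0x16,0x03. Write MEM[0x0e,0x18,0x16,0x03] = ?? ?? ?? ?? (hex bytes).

MEM[0x0e,0x18,0x16,0x03] = a6 d3 92 4b

  after D0: wrote 4B at 0x02 = 924b67ee
  after D1: wrote 3B at 0x16 = 924b67
  after D2: wrote 2B at 0x17 = eed3
query mem[0x0e]=0xa6, mem[0x18]=0xd3, mem[0x16]=0x92, mem[0x03]=0x4b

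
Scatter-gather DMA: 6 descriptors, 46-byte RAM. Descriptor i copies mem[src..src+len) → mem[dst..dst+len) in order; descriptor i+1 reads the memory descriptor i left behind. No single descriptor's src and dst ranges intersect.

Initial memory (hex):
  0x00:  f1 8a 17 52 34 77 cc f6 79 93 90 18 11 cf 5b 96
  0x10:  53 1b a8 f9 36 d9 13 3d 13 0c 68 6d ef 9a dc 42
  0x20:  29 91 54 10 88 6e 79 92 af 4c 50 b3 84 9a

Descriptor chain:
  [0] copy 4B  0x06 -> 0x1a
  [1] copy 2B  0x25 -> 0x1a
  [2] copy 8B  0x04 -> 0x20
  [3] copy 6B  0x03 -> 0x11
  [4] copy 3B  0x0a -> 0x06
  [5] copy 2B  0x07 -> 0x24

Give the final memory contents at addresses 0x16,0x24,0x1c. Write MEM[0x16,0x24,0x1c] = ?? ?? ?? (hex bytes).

MEM[0x16,0x24,0x1c] = 79 18 79

D0: mem[0x1a..0x1d] <- [cc f6 79 93]
D1: mem[0x1a..0x1b] <- [6e 79]
D2: mem[0x20..0x27] <- [34 77 cc f6 79 93 90 18]
D3: mem[0x11..0x16] <- [52 34 77 cc f6 79]
D4: mem[0x06..0x08] <- [90 18 11]
D5: mem[0x24..0x25] <- [18 11]
query mem[0x16]=0x79, mem[0x24]=0x18, mem[0x1c]=0x79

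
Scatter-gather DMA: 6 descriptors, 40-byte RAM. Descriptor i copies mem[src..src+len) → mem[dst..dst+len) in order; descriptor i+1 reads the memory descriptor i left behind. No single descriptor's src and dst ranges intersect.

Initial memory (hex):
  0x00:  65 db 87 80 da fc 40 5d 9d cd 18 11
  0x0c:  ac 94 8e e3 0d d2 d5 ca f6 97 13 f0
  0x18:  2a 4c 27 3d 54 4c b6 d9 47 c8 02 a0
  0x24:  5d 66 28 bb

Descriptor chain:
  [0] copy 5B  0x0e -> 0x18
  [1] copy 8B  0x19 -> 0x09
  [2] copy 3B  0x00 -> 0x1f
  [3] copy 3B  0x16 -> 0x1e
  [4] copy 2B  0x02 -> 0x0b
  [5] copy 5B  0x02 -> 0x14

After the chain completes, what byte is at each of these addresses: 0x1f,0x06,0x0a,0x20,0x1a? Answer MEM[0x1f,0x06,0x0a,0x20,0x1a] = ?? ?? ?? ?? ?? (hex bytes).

#0 dst[0x18+5] := {0x8e,0xe3,0x0d,0xd2,0xd5}
#1 dst[0x09+8] := {0xe3,0x0d,0xd2,0xd5,0x4c,0xb6,0xd9,0x47}
#2 dst[0x1f+3] := {0x65,0xdb,0x87}
#3 dst[0x1e+3] := {0x13,0xf0,0x8e}
#4 dst[0x0b+2] := {0x87,0x80}
#5 dst[0x14+5] := {0x87,0x80,0xda,0xfc,0x40}
query mem[0x1f]=0xf0, mem[0x06]=0x40, mem[0x0a]=0x0d, mem[0x20]=0x8e, mem[0x1a]=0x0d

MEM[0x1f,0x06,0x0a,0x20,0x1a] = f0 40 0d 8e 0d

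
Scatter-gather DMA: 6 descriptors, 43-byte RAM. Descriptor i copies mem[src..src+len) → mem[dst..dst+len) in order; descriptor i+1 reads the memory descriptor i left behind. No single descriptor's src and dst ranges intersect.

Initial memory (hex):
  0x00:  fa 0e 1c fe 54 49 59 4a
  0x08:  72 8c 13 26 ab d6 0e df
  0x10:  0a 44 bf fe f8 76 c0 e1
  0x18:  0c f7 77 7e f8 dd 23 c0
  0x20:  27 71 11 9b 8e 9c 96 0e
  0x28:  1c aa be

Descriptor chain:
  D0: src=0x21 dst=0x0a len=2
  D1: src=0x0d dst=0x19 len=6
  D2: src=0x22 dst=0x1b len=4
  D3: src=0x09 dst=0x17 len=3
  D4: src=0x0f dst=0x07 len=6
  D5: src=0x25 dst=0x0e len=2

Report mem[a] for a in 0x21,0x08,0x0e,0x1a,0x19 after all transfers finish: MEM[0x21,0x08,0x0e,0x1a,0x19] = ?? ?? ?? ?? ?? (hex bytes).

D0: mem[0x0a..0x0b] <- [71 11]
D1: mem[0x19..0x1e] <- [d6 0e df 0a 44 bf]
D2: mem[0x1b..0x1e] <- [11 9b 8e 9c]
D3: mem[0x17..0x19] <- [8c 71 11]
D4: mem[0x07..0x0c] <- [df 0a 44 bf fe f8]
D5: mem[0x0e..0x0f] <- [9c 96]
query mem[0x21]=0x71, mem[0x08]=0x0a, mem[0x0e]=0x9c, mem[0x1a]=0x0e, mem[0x19]=0x11

MEM[0x21,0x08,0x0e,0x1a,0x19] = 71 0a 9c 0e 11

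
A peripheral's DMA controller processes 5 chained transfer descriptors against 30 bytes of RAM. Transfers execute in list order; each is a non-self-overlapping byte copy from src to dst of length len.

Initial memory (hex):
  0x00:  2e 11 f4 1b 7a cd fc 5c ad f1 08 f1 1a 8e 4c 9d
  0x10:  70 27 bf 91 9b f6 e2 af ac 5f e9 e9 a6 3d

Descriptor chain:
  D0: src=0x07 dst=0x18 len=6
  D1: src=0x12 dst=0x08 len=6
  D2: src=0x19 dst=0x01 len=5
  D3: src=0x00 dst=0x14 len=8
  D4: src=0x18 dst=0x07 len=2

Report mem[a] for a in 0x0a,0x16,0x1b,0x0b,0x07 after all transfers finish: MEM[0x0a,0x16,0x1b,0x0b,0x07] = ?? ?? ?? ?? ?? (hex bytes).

MEM[0x0a,0x16,0x1b,0x0b,0x07] = 9b f1 5c f6 f1

[0] 0x07->0x18 len=6 : 5c ad f1 08 f1 1a
[1] 0x12->0x08 len=6 : bf 91 9b f6 e2 af
[2] 0x19->0x01 len=5 : ad f1 08 f1 1a
[3] 0x00->0x14 len=8 : 2e ad f1 08 f1 1a fc 5c
[4] 0x18->0x07 len=2 : f1 1a
query mem[0x0a]=0x9b, mem[0x16]=0xf1, mem[0x1b]=0x5c, mem[0x0b]=0xf6, mem[0x07]=0xf1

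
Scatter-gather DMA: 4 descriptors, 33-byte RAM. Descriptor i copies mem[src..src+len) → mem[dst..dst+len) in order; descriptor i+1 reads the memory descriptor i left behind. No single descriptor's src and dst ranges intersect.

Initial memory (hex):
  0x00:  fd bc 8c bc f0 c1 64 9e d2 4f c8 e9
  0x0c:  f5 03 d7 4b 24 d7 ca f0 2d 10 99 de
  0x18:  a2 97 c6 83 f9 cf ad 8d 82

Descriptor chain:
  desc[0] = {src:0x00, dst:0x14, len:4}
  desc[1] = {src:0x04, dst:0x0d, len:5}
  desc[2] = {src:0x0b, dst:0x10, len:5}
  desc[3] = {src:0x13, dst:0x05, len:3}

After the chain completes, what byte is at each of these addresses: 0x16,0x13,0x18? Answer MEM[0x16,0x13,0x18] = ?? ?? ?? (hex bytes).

MEM[0x16,0x13,0x18] = 8c c1 a2

#0 dst[0x14+4] := {0xfd,0xbc,0x8c,0xbc}
#1 dst[0x0d+5] := {0xf0,0xc1,0x64,0x9e,0xd2}
#2 dst[0x10+5] := {0xe9,0xf5,0xf0,0xc1,0x64}
#3 dst[0x05+3] := {0xc1,0x64,0xbc}
query mem[0x16]=0x8c, mem[0x13]=0xc1, mem[0x18]=0xa2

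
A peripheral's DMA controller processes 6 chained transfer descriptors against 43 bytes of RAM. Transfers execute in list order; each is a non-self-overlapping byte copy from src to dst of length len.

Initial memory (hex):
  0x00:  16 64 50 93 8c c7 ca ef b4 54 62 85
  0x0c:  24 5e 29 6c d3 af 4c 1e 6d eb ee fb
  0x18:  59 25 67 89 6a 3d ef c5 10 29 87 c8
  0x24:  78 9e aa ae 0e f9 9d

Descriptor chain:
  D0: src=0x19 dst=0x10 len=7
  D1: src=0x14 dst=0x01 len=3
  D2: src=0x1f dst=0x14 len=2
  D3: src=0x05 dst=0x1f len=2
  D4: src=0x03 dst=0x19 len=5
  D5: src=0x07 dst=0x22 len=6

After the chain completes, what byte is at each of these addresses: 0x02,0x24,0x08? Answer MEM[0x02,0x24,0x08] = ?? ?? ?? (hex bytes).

  after D0: wrote 7B at 0x10 = 2567896a3defc5
  after D1: wrote 3B at 0x01 = 3defc5
  after D2: wrote 2B at 0x14 = c510
  after D3: wrote 2B at 0x1f = c7ca
  after D4: wrote 5B at 0x19 = c58cc7caef
  after D5: wrote 6B at 0x22 = efb454628524
query mem[0x02]=0xef, mem[0x24]=0x54, mem[0x08]=0xb4

MEM[0x02,0x24,0x08] = ef 54 b4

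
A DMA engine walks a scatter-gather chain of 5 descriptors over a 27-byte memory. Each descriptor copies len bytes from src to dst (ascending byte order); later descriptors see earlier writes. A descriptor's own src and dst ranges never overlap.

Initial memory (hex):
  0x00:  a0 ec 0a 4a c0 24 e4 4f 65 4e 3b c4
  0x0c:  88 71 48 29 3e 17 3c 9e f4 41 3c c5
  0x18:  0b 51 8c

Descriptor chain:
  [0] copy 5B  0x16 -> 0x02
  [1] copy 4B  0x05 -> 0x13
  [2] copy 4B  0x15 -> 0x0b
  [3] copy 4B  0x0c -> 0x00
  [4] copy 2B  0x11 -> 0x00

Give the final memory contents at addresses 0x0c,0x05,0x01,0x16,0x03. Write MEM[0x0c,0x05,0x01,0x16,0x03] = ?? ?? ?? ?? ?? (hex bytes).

MEM[0x0c,0x05,0x01,0x16,0x03] = 65 51 3c 65 29

#0 dst[0x02+5] := {0x3c,0xc5,0x0b,0x51,0x8c}
#1 dst[0x13+4] := {0x51,0x8c,0x4f,0x65}
#2 dst[0x0b+4] := {0x4f,0x65,0xc5,0x0b}
#3 dst[0x00+4] := {0x65,0xc5,0x0b,0x29}
#4 dst[0x00+2] := {0x17,0x3c}
query mem[0x0c]=0x65, mem[0x05]=0x51, mem[0x01]=0x3c, mem[0x16]=0x65, mem[0x03]=0x29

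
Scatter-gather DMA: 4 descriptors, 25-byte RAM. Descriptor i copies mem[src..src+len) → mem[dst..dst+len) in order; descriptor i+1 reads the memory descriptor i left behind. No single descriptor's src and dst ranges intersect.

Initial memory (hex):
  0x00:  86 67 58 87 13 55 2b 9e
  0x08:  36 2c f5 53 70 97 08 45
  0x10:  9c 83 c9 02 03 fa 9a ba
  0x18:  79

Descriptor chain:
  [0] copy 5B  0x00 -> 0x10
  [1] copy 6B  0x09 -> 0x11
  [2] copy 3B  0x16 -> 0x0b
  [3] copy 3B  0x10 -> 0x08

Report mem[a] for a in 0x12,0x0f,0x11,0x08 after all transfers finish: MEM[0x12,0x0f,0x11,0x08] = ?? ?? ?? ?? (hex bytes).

[0] 0x00->0x10 len=5 : 86 67 58 87 13
[1] 0x09->0x11 len=6 : 2c f5 53 70 97 08
[2] 0x16->0x0b len=3 : 08 ba 79
[3] 0x10->0x08 len=3 : 86 2c f5
query mem[0x12]=0xf5, mem[0x0f]=0x45, mem[0x11]=0x2c, mem[0x08]=0x86

MEM[0x12,0x0f,0x11,0x08] = f5 45 2c 86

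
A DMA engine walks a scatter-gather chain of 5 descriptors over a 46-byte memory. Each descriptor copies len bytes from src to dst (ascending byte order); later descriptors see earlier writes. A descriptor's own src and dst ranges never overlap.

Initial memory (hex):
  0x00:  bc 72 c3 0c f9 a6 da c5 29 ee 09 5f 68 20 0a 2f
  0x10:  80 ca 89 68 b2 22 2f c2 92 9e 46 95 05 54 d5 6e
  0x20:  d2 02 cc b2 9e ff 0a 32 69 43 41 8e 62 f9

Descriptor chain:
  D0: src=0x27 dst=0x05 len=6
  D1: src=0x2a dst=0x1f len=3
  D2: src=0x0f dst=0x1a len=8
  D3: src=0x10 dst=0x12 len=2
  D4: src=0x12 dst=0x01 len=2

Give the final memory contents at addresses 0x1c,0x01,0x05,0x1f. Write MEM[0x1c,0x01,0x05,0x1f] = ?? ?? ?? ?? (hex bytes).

MEM[0x1c,0x01,0x05,0x1f] = ca 80 32 b2

[0] 0x27->0x05 len=6 : 32 69 43 41 8e 62
[1] 0x2a->0x1f len=3 : 41 8e 62
[2] 0x0f->0x1a len=8 : 2f 80 ca 89 68 b2 22 2f
[3] 0x10->0x12 len=2 : 80 ca
[4] 0x12->0x01 len=2 : 80 ca
query mem[0x1c]=0xca, mem[0x01]=0x80, mem[0x05]=0x32, mem[0x1f]=0xb2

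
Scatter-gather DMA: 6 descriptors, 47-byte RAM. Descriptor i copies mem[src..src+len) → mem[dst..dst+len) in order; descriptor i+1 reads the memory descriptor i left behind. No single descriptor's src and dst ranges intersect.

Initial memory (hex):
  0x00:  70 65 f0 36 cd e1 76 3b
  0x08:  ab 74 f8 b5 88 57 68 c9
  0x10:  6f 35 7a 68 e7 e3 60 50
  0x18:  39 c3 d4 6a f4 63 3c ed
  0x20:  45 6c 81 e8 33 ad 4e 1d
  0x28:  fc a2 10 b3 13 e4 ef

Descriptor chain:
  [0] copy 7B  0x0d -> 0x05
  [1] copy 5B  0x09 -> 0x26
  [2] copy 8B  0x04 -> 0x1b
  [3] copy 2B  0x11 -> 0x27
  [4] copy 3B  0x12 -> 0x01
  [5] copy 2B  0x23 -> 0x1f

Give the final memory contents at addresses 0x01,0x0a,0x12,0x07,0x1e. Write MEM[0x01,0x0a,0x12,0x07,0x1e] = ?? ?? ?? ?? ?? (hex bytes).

D0: mem[0x05..0x0b] <- [57 68 c9 6f 35 7a 68]
D1: mem[0x26..0x2a] <- [35 7a 68 88 57]
D2: mem[0x1b..0x22] <- [cd 57 68 c9 6f 35 7a 68]
D3: mem[0x27..0x28] <- [35 7a]
D4: mem[0x01..0x03] <- [7a 68 e7]
D5: mem[0x1f..0x20] <- [e8 33]
query mem[0x01]=0x7a, mem[0x0a]=0x7a, mem[0x12]=0x7a, mem[0x07]=0xc9, mem[0x1e]=0xc9

MEM[0x01,0x0a,0x12,0x07,0x1e] = 7a 7a 7a c9 c9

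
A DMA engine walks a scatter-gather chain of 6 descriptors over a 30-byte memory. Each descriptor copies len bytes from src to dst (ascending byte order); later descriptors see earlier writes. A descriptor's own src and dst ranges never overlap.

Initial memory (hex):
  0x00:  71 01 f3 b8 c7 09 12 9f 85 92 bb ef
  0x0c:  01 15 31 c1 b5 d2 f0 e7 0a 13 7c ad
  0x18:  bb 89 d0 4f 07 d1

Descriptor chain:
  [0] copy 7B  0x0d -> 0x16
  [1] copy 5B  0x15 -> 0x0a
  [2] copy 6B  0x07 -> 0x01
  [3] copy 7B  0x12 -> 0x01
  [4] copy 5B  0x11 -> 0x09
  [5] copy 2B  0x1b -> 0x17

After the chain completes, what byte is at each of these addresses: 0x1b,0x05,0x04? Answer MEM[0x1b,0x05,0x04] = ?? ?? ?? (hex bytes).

MEM[0x1b,0x05,0x04] = f0 15 13

#0 dst[0x16+7] := {0x15,0x31,0xc1,0xb5,0xd2,0xf0,0xe7}
#1 dst[0x0a+5] := {0x13,0x15,0x31,0xc1,0xb5}
#2 dst[0x01+6] := {0x9f,0x85,0x92,0x13,0x15,0x31}
#3 dst[0x01+7] := {0xf0,0xe7,0x0a,0x13,0x15,0x31,0xc1}
#4 dst[0x09+5] := {0xd2,0xf0,0xe7,0x0a,0x13}
#5 dst[0x17+2] := {0xf0,0xe7}
query mem[0x1b]=0xf0, mem[0x05]=0x15, mem[0x04]=0x13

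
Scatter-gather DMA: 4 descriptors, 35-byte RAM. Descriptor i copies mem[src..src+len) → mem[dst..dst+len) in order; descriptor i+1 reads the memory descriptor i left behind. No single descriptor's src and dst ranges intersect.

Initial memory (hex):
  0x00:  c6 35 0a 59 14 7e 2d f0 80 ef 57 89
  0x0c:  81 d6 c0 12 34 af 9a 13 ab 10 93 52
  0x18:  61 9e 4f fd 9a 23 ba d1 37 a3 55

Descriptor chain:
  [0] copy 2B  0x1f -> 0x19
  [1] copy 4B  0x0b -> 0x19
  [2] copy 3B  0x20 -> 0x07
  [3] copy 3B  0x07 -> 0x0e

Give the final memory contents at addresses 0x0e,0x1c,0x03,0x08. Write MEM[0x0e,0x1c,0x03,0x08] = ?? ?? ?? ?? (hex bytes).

#0 dst[0x19+2] := {0xd1,0x37}
#1 dst[0x19+4] := {0x89,0x81,0xd6,0xc0}
#2 dst[0x07+3] := {0x37,0xa3,0x55}
#3 dst[0x0e+3] := {0x37,0xa3,0x55}
query mem[0x0e]=0x37, mem[0x1c]=0xc0, mem[0x03]=0x59, mem[0x08]=0xa3

MEM[0x0e,0x1c,0x03,0x08] = 37 c0 59 a3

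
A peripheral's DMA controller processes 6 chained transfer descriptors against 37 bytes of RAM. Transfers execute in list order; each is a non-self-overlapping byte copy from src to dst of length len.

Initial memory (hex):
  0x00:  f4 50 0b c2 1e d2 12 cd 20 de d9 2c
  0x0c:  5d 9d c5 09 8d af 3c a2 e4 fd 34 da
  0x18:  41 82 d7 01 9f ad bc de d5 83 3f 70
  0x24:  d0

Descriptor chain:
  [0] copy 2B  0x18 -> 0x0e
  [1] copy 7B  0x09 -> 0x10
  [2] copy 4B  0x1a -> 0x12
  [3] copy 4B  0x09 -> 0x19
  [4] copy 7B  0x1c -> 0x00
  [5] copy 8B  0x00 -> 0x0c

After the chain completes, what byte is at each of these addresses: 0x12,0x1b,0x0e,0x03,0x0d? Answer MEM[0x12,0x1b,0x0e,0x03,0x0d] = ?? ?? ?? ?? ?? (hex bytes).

MEM[0x12,0x1b,0x0e,0x03,0x0d] = 3f 2c bc de ad

D0: mem[0x0e..0x0f] <- [41 82]
D1: mem[0x10..0x16] <- [de d9 2c 5d 9d 41 82]
D2: mem[0x12..0x15] <- [d7 01 9f ad]
D3: mem[0x19..0x1c] <- [de d9 2c 5d]
D4: mem[0x00..0x06] <- [5d ad bc de d5 83 3f]
D5: mem[0x0c..0x13] <- [5d ad bc de d5 83 3f cd]
query mem[0x12]=0x3f, mem[0x1b]=0x2c, mem[0x0e]=0xbc, mem[0x03]=0xde, mem[0x0d]=0xad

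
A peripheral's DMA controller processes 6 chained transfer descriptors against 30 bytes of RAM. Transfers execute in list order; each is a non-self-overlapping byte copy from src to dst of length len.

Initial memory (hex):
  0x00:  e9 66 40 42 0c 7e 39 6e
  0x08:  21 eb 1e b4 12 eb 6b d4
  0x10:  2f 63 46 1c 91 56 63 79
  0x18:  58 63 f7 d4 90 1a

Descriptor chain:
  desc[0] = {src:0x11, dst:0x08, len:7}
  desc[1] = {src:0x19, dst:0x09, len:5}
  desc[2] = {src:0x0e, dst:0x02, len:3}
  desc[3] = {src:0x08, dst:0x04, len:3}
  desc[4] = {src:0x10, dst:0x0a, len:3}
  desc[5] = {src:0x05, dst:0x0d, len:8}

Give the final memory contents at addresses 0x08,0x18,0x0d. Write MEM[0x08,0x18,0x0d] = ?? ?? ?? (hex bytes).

MEM[0x08,0x18,0x0d] = 63 58 63

  after D0: wrote 7B at 0x08 = 63461c91566379
  after D1: wrote 5B at 0x09 = 63f7d4901a
  after D2: wrote 3B at 0x02 = 79d42f
  after D3: wrote 3B at 0x04 = 6363f7
  after D4: wrote 3B at 0x0a = 2f6346
  after D5: wrote 8B at 0x0d = 63f76e63632f6346
query mem[0x08]=0x63, mem[0x18]=0x58, mem[0x0d]=0x63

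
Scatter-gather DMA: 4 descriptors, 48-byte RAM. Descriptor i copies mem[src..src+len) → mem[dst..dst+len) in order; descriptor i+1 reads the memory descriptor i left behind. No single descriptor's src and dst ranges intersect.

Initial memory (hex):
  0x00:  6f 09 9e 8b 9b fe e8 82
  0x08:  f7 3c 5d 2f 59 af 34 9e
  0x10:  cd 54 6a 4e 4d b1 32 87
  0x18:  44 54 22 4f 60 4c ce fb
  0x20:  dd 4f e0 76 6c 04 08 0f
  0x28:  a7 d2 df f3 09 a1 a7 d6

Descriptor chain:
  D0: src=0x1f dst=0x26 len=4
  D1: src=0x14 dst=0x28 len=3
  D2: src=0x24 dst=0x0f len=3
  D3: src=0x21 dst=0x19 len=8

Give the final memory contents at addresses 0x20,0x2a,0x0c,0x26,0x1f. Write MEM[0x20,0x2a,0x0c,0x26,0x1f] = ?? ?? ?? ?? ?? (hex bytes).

MEM[0x20,0x2a,0x0c,0x26,0x1f] = 4d 32 59 fb dd

D0: mem[0x26..0x29] <- [fb dd 4f e0]
D1: mem[0x28..0x2a] <- [4d b1 32]
D2: mem[0x0f..0x11] <- [6c 04 fb]
D3: mem[0x19..0x20] <- [4f e0 76 6c 04 fb dd 4d]
query mem[0x20]=0x4d, mem[0x2a]=0x32, mem[0x0c]=0x59, mem[0x26]=0xfb, mem[0x1f]=0xdd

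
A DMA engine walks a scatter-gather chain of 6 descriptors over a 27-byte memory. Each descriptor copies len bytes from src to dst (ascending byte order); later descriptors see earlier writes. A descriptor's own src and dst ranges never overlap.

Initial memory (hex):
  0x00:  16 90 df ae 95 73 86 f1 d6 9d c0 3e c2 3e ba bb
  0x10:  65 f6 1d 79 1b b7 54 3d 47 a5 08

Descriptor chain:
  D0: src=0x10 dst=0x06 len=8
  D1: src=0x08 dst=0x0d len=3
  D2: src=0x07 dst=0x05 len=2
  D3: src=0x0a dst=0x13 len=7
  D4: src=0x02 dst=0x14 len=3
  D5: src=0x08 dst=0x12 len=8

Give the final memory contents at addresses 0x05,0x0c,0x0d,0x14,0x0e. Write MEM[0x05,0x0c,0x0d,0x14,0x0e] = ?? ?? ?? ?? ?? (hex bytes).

D0: mem[0x06..0x0d] <- [65 f6 1d 79 1b b7 54 3d]
D1: mem[0x0d..0x0f] <- [1d 79 1b]
D2: mem[0x05..0x06] <- [f6 1d]
D3: mem[0x13..0x19] <- [1b b7 54 1d 79 1b 65]
D4: mem[0x14..0x16] <- [df ae 95]
D5: mem[0x12..0x19] <- [1d 79 1b b7 54 1d 79 1b]
query mem[0x05]=0xf6, mem[0x0c]=0x54, mem[0x0d]=0x1d, mem[0x14]=0x1b, mem[0x0e]=0x79

MEM[0x05,0x0c,0x0d,0x14,0x0e] = f6 54 1d 1b 79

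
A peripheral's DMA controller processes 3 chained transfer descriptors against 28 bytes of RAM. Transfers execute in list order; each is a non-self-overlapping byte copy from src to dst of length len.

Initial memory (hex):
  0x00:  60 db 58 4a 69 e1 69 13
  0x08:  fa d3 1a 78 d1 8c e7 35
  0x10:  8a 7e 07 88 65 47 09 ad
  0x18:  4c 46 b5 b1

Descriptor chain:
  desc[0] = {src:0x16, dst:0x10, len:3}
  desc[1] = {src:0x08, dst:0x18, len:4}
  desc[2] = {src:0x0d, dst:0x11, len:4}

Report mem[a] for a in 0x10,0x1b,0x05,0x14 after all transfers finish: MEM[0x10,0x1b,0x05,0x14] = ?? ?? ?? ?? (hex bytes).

  after D0: wrote 3B at 0x10 = 09ad4c
  after D1: wrote 4B at 0x18 = fad31a78
  after D2: wrote 4B at 0x11 = 8ce73509
query mem[0x10]=0x09, mem[0x1b]=0x78, mem[0x05]=0xe1, mem[0x14]=0x09

MEM[0x10,0x1b,0x05,0x14] = 09 78 e1 09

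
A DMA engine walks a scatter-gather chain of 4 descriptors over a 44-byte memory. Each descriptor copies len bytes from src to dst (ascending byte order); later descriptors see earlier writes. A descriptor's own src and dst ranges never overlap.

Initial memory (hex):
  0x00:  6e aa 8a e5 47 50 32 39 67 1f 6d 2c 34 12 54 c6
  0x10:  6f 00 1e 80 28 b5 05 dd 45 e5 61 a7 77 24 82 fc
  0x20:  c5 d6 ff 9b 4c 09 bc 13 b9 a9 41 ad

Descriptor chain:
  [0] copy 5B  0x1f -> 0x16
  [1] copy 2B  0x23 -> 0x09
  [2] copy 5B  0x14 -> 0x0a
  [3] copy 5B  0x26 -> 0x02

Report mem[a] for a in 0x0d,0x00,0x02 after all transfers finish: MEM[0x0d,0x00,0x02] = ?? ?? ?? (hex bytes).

MEM[0x0d,0x00,0x02] = c5 6e bc

  after D0: wrote 5B at 0x16 = fcc5d6ff9b
  after D1: wrote 2B at 0x09 = 9b4c
  after D2: wrote 5B at 0x0a = 28b5fcc5d6
  after D3: wrote 5B at 0x02 = bc13b9a941
query mem[0x0d]=0xc5, mem[0x00]=0x6e, mem[0x02]=0xbc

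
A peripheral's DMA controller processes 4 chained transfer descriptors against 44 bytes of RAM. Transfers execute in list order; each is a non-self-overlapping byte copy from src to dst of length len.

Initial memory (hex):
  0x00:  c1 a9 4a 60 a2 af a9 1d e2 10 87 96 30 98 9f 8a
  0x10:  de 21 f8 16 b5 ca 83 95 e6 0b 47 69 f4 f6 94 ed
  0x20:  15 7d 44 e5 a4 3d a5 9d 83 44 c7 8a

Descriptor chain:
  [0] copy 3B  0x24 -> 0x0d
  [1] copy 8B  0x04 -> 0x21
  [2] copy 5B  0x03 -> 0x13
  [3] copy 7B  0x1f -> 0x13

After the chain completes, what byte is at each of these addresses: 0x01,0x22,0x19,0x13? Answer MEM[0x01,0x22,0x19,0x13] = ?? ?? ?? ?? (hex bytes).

MEM[0x01,0x22,0x19,0x13] = a9 af e2 ed

#0 dst[0x0d+3] := {0xa4,0x3d,0xa5}
#1 dst[0x21+8] := {0xa2,0xaf,0xa9,0x1d,0xe2,0x10,0x87,0x96}
#2 dst[0x13+5] := {0x60,0xa2,0xaf,0xa9,0x1d}
#3 dst[0x13+7] := {0xed,0x15,0xa2,0xaf,0xa9,0x1d,0xe2}
query mem[0x01]=0xa9, mem[0x22]=0xaf, mem[0x19]=0xe2, mem[0x13]=0xed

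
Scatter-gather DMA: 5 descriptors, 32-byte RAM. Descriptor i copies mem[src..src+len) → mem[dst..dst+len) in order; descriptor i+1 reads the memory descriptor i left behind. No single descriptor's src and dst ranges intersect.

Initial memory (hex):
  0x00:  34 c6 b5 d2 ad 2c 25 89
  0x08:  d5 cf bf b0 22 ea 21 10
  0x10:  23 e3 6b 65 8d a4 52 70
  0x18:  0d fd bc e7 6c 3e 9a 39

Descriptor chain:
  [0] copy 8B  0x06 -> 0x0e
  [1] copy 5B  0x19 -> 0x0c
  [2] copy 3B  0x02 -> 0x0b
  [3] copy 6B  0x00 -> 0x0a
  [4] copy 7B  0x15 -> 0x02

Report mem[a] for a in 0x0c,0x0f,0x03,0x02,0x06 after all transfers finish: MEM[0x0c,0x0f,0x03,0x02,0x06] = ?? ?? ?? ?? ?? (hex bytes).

MEM[0x0c,0x0f,0x03,0x02,0x06] = b5 2c 52 ea fd

  after D0: wrote 8B at 0x0e = 2589d5cfbfb022ea
  after D1: wrote 5B at 0x0c = fdbce76c3e
  after D2: wrote 3B at 0x0b = b5d2ad
  after D3: wrote 6B at 0x0a = 34c6b5d2ad2c
  after D4: wrote 7B at 0x02 = ea52700dfdbce7
query mem[0x0c]=0xb5, mem[0x0f]=0x2c, mem[0x03]=0x52, mem[0x02]=0xea, mem[0x06]=0xfd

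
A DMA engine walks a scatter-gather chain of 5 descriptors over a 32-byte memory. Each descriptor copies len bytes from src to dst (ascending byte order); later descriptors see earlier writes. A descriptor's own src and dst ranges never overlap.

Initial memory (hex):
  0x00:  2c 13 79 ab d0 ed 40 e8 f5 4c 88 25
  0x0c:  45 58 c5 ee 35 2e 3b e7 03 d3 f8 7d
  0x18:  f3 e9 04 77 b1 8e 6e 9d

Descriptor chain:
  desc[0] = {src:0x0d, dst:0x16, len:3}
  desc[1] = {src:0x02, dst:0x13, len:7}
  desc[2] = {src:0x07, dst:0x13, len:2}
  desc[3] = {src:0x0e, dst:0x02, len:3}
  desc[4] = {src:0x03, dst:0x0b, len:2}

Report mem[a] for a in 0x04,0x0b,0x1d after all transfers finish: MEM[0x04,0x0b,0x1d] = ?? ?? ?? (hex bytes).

MEM[0x04,0x0b,0x1d] = 35 ee 8e

  after D0: wrote 3B at 0x16 = 58c5ee
  after D1: wrote 7B at 0x13 = 79abd0ed40e8f5
  after D2: wrote 2B at 0x13 = e8f5
  after D3: wrote 3B at 0x02 = c5ee35
  after D4: wrote 2B at 0x0b = ee35
query mem[0x04]=0x35, mem[0x0b]=0xee, mem[0x1d]=0x8e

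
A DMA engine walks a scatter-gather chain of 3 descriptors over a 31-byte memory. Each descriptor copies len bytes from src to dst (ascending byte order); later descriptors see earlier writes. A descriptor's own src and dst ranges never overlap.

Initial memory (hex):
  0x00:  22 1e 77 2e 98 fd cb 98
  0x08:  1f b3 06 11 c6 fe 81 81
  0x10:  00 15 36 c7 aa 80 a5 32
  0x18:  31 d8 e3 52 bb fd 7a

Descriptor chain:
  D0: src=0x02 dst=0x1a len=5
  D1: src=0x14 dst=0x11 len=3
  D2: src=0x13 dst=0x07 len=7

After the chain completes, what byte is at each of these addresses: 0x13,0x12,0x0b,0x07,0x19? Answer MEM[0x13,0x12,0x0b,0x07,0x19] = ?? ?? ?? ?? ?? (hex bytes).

D0: mem[0x1a..0x1e] <- [77 2e 98 fd cb]
D1: mem[0x11..0x13] <- [aa 80 a5]
D2: mem[0x07..0x0d] <- [a5 aa 80 a5 32 31 d8]
query mem[0x13]=0xa5, mem[0x12]=0x80, mem[0x0b]=0x32, mem[0x07]=0xa5, mem[0x19]=0xd8

MEM[0x13,0x12,0x0b,0x07,0x19] = a5 80 32 a5 d8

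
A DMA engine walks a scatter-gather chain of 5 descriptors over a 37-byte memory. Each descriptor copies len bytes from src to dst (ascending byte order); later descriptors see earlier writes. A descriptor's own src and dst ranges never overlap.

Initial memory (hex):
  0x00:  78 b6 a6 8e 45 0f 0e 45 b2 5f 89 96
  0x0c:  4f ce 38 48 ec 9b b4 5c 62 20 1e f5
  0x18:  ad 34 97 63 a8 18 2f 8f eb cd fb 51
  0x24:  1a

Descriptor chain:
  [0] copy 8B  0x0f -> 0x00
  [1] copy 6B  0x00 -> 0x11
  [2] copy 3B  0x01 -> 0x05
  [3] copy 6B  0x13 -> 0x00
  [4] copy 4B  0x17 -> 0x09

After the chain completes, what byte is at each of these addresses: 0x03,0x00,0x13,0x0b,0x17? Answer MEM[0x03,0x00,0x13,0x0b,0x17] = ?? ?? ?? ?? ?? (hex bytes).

MEM[0x03,0x00,0x13,0x0b,0x17] = 62 9b 9b 34 f5

  after D0: wrote 8B at 0x00 = 48ec9bb45c62201e
  after D1: wrote 6B at 0x11 = 48ec9bb45c62
  after D2: wrote 3B at 0x05 = ec9bb4
  after D3: wrote 6B at 0x00 = 9bb45c62f5ad
  after D4: wrote 4B at 0x09 = f5ad3497
query mem[0x03]=0x62, mem[0x00]=0x9b, mem[0x13]=0x9b, mem[0x0b]=0x34, mem[0x17]=0xf5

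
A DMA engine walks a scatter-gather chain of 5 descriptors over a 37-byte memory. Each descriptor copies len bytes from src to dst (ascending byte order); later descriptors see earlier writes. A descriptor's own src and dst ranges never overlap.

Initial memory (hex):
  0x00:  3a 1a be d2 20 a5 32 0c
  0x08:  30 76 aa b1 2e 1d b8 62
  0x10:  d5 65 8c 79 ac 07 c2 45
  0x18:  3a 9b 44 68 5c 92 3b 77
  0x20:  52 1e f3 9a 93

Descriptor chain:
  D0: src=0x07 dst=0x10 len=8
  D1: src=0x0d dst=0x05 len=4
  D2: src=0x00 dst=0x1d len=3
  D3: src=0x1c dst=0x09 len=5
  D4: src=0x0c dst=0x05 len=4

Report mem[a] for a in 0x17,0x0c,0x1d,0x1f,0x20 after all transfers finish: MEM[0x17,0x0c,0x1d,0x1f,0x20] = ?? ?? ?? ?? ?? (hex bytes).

MEM[0x17,0x0c,0x1d,0x1f,0x20] = b8 be 3a be 52

#0 dst[0x10+8] := {0x0c,0x30,0x76,0xaa,0xb1,0x2e,0x1d,0xb8}
#1 dst[0x05+4] := {0x1d,0xb8,0x62,0x0c}
#2 dst[0x1d+3] := {0x3a,0x1a,0xbe}
#3 dst[0x09+5] := {0x5c,0x3a,0x1a,0xbe,0x52}
#4 dst[0x05+4] := {0xbe,0x52,0xb8,0x62}
query mem[0x17]=0xb8, mem[0x0c]=0xbe, mem[0x1d]=0x3a, mem[0x1f]=0xbe, mem[0x20]=0x52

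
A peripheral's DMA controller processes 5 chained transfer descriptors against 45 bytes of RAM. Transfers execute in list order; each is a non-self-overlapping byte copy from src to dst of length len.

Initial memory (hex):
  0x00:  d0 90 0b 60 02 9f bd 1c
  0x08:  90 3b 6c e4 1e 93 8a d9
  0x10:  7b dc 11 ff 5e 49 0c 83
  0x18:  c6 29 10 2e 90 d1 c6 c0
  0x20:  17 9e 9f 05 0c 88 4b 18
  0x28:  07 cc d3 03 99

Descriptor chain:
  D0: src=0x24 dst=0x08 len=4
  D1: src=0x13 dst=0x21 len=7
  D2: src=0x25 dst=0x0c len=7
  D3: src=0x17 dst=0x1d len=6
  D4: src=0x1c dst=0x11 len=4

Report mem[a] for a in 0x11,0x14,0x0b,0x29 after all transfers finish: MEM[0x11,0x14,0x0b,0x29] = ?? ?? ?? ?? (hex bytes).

#0 dst[0x08+4] := {0x0c,0x88,0x4b,0x18}
#1 dst[0x21+7] := {0xff,0x5e,0x49,0x0c,0x83,0xc6,0x29}
#2 dst[0x0c+7] := {0x83,0xc6,0x29,0x07,0xcc,0xd3,0x03}
#3 dst[0x1d+6] := {0x83,0xc6,0x29,0x10,0x2e,0x90}
#4 dst[0x11+4] := {0x90,0x83,0xc6,0x29}
query mem[0x11]=0x90, mem[0x14]=0x29, mem[0x0b]=0x18, mem[0x29]=0xcc

MEM[0x11,0x14,0x0b,0x29] = 90 29 18 cc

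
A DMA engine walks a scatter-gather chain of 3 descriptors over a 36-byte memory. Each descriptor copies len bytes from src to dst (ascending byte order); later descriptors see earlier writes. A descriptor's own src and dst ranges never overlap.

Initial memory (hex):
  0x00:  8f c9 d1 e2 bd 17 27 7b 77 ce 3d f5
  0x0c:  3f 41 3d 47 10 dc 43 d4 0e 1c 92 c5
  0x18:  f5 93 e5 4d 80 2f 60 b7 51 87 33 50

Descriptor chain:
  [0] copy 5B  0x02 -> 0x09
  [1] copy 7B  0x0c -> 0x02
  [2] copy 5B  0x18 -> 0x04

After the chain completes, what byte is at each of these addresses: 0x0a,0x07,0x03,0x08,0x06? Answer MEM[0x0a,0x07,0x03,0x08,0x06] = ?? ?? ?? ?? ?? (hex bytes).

D0: mem[0x09..0x0d] <- [d1 e2 bd 17 27]
D1: mem[0x02..0x08] <- [17 27 3d 47 10 dc 43]
D2: mem[0x04..0x08] <- [f5 93 e5 4d 80]
query mem[0x0a]=0xe2, mem[0x07]=0x4d, mem[0x03]=0x27, mem[0x08]=0x80, mem[0x06]=0xe5

MEM[0x0a,0x07,0x03,0x08,0x06] = e2 4d 27 80 e5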